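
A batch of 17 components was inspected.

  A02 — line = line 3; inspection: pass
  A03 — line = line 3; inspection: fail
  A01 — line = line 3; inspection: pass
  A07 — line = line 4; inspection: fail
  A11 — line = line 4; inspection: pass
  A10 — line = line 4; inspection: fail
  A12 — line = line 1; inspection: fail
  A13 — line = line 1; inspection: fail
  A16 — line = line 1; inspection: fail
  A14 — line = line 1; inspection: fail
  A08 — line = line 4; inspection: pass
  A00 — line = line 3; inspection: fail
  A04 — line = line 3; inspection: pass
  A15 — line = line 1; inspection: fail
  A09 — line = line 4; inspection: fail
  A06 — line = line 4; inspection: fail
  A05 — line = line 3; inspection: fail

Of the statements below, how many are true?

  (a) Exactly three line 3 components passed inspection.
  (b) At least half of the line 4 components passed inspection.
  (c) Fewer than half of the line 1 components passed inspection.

2

(a) line 3: |A| = 6, |A ∩ B| = 3; needs |A ∩ B| = 3 — true.
(b) line 4: |A| = 6, |A ∩ B| = 2; needs |A ∩ B| ≥ |A ∖ B| — false.
(c) line 1: |A| = 5, |A ∩ B| = 0; needs |A ∩ B| < |A ∖ B| — true.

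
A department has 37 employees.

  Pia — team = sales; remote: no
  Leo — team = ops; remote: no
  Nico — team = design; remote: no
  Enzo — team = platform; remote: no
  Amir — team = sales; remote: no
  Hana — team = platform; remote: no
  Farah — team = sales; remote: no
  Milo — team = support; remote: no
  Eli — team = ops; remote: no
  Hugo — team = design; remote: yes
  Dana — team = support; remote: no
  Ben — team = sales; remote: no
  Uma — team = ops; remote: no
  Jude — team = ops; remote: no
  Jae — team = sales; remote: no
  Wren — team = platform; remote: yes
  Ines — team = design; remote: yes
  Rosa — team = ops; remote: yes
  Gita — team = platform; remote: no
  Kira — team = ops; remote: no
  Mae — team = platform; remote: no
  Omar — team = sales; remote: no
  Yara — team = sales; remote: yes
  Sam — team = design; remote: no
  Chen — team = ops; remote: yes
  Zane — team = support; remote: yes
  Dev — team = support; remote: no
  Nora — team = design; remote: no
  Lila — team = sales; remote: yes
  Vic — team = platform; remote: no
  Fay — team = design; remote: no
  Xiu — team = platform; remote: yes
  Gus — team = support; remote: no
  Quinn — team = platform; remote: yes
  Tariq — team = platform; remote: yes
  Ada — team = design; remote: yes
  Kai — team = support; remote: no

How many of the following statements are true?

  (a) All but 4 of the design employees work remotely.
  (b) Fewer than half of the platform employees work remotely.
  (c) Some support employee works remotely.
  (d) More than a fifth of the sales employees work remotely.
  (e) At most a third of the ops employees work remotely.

(a) design: |A| = 7, |A ∩ B| = 3; needs |A ∖ B| = 4 — true.
(b) platform: |A| = 9, |A ∩ B| = 4; needs |A ∩ B| < |A ∖ B| — true.
(c) support: |A| = 6, |A ∩ B| = 1; needs A ∩ B ≠ ∅ (|A ∩ B| ≥ 1) — true.
(d) sales: |A| = 8, |A ∩ B| = 2; needs |A ∩ B| / |A| > 1/5 — true.
(e) ops: |A| = 7, |A ∩ B| = 2; needs |A ∩ B| / |A| ≤ 1/3 — true.

5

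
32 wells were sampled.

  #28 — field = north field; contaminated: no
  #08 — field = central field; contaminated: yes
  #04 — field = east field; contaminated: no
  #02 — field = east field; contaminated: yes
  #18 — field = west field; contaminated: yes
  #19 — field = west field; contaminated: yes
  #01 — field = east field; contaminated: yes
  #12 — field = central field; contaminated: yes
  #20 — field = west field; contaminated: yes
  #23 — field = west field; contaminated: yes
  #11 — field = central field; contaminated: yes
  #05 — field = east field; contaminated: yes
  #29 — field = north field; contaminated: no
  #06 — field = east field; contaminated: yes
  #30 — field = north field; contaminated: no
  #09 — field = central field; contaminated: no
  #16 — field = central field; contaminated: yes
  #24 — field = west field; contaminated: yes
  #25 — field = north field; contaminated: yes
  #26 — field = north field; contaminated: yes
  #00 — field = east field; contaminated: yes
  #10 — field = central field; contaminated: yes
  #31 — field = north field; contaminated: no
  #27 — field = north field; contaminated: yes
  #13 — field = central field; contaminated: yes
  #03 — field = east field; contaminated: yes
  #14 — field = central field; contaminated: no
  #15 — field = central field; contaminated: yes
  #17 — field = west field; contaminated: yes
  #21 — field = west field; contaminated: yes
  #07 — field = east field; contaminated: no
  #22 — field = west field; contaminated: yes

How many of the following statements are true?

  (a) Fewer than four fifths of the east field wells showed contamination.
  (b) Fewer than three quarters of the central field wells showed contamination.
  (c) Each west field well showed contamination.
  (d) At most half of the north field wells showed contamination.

(a) east field: |A| = 8, |A ∩ B| = 6; needs |A ∩ B| / |A| < 4/5 — true.
(b) central field: |A| = 9, |A ∩ B| = 7; needs |A ∩ B| / |A| < 3/4 — false.
(c) west field: |A| = 8, |A ∩ B| = 8; needs A ⊆ B, i.e. every element of A is in B (|A ∖ B| = 0) — true.
(d) north field: |A| = 7, |A ∩ B| = 3; needs |A ∩ B| ≤ |A ∖ B| — true.

3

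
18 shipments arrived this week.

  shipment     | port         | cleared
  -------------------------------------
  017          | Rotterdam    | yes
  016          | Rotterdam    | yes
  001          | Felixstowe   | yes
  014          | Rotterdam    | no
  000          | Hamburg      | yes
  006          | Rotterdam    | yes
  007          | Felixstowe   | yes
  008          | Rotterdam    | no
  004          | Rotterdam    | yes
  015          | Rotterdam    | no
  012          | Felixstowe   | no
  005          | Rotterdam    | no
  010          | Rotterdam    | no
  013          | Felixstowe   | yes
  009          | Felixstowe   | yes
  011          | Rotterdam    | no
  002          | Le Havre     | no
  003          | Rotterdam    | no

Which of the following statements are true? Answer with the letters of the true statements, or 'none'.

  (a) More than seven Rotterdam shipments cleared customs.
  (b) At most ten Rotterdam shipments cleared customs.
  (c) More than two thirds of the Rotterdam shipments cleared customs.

|A| = 11, |A ∩ B| = 4, |A ∖ B| = 7.
(a) |A ∩ B| > 7: fails.
(b) |A ∩ B| ≤ 10: holds.
(c) |A ∩ B| / |A| > 2/3: fails.

(b)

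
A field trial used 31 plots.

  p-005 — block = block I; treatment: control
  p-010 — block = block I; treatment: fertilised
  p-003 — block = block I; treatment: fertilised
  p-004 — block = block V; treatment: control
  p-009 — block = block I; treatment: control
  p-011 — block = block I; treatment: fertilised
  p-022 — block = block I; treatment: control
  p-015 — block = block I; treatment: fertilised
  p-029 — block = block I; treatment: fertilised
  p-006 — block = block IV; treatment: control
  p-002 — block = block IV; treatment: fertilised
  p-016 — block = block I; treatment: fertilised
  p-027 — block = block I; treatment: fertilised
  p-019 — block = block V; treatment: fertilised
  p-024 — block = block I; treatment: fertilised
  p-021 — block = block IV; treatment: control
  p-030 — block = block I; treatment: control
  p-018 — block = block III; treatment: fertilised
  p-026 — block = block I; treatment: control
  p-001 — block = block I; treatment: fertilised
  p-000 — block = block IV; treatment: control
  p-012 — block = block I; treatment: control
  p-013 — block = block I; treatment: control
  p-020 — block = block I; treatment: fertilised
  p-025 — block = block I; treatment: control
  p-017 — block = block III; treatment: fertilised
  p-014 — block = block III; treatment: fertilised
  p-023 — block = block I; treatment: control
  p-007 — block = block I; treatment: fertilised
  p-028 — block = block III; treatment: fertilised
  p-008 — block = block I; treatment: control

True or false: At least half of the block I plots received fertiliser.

True

'At least half of the block I plots received fertiliser' holds iff |A ∩ B| ≥ |A ∖ B|.
|A| = 21, |A ∩ B| = 11, |A ∖ B| = 10.
11 > 10, so the statement is true.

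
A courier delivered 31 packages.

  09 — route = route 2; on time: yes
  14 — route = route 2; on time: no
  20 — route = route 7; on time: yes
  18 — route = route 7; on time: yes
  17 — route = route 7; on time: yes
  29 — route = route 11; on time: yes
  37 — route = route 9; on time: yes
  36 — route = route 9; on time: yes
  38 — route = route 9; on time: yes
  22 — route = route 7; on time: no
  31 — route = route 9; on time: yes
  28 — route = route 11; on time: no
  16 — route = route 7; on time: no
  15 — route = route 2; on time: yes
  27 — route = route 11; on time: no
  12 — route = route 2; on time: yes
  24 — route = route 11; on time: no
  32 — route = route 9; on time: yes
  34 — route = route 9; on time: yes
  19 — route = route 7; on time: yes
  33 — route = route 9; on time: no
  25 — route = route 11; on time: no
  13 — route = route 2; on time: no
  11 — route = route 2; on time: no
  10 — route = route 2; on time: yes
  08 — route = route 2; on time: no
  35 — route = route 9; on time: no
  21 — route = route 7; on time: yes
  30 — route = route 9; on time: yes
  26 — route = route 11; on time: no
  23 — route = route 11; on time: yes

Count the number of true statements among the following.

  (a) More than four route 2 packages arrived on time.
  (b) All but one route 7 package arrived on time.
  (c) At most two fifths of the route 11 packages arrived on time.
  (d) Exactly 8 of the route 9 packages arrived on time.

1

(a) route 2: |A| = 8, |A ∩ B| = 4; needs |A ∩ B| > 4 — false.
(b) route 7: |A| = 7, |A ∩ B| = 5; needs |A ∖ B| = 1 — false.
(c) route 11: |A| = 7, |A ∩ B| = 2; needs |A ∩ B| / |A| ≤ 2/5 — true.
(d) route 9: |A| = 9, |A ∩ B| = 7; needs |A ∩ B| = 8 — false.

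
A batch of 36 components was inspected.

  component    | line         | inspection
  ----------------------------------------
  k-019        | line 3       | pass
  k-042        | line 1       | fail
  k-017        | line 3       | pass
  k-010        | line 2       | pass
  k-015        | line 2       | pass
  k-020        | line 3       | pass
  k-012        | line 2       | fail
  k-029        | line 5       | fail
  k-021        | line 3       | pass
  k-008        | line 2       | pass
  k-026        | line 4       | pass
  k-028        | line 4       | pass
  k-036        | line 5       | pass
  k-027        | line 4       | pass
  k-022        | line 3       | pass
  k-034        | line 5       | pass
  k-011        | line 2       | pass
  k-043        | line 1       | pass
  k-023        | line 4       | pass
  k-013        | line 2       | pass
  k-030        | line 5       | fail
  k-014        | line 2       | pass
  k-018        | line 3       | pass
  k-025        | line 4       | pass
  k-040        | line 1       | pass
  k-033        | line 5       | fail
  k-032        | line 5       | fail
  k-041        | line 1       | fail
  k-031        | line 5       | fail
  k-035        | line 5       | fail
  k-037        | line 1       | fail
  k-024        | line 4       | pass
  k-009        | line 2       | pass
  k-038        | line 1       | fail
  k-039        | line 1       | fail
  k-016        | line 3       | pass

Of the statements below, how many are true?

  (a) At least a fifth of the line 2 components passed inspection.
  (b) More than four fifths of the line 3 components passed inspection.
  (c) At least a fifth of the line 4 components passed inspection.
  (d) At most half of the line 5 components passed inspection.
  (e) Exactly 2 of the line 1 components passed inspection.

(a) line 2: |A| = 8, |A ∩ B| = 7; needs |A ∩ B| / |A| ≥ 1/5 — true.
(b) line 3: |A| = 7, |A ∩ B| = 7; needs |A ∩ B| / |A| > 4/5 — true.
(c) line 4: |A| = 6, |A ∩ B| = 6; needs |A ∩ B| / |A| ≥ 1/5 — true.
(d) line 5: |A| = 8, |A ∩ B| = 2; needs |A ∩ B| ≤ |A ∖ B| — true.
(e) line 1: |A| = 7, |A ∩ B| = 2; needs |A ∩ B| = 2 — true.

5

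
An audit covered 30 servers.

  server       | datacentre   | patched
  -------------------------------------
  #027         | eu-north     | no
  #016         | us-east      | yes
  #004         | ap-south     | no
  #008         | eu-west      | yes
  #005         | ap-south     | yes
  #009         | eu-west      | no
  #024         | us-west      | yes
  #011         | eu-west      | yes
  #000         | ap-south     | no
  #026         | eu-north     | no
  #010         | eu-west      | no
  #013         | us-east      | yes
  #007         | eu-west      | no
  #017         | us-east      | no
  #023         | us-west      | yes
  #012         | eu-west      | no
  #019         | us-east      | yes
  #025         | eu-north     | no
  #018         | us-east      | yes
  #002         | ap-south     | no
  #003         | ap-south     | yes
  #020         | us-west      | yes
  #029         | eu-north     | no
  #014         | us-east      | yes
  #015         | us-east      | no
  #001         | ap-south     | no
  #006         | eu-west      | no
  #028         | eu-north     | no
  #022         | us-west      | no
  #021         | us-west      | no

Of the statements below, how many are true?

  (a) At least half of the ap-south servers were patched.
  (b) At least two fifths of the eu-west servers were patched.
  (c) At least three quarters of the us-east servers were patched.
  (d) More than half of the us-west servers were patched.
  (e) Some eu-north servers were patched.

1

(a) ap-south: |A| = 6, |A ∩ B| = 2; needs |A ∩ B| ≥ |A ∖ B| — false.
(b) eu-west: |A| = 7, |A ∩ B| = 2; needs |A ∩ B| / |A| ≥ 2/5 — false.
(c) us-east: |A| = 7, |A ∩ B| = 5; needs |A ∩ B| / |A| ≥ 3/4 — false.
(d) us-west: |A| = 5, |A ∩ B| = 3; needs |A ∩ B| > |A ∖ B| — true.
(e) eu-north: |A| = 5, |A ∩ B| = 0; needs A ∩ B ≠ ∅ (|A ∩ B| ≥ 1) — false.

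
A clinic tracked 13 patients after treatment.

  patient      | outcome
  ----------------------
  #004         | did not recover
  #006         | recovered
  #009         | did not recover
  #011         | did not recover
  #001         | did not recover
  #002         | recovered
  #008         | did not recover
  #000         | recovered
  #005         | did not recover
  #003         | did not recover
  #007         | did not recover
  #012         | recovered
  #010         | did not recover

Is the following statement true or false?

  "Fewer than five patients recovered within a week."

True

The determiner here denotes the relation: |A ∩ B| < 5.
A (the restrictor) = {#004, #006, #009, #011, #001, #002, #008, #000, #005, #003, #007, #012, #010}, |A| = 13.
A ∩ B = {#006, #002, #000, #012}, so |A ∩ B| = 4.
|A ∩ B| = 4, so the statement is true.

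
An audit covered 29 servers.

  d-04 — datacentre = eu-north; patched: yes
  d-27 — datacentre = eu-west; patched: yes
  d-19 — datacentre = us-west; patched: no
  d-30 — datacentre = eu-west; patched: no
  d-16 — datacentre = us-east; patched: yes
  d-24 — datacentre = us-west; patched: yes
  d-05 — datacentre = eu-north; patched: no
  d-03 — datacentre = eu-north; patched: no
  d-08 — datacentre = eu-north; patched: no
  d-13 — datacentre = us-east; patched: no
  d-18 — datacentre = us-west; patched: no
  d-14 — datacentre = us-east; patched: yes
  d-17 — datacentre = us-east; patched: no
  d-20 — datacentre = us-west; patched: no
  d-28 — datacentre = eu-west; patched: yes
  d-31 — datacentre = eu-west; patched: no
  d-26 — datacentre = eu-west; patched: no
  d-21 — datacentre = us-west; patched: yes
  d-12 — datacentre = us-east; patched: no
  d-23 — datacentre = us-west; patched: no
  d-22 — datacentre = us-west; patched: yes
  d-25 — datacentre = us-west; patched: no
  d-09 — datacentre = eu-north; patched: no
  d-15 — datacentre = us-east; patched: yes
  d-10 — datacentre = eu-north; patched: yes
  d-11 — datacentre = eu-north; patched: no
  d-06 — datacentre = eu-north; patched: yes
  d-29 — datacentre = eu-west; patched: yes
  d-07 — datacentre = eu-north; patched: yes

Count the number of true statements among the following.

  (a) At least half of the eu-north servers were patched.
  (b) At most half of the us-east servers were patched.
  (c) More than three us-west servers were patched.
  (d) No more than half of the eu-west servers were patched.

(a) eu-north: |A| = 9, |A ∩ B| = 4; needs |A ∩ B| ≥ |A ∖ B| — false.
(b) us-east: |A| = 6, |A ∩ B| = 3; needs |A ∩ B| ≤ |A ∖ B| — true.
(c) us-west: |A| = 8, |A ∩ B| = 3; needs |A ∩ B| > 3 — false.
(d) eu-west: |A| = 6, |A ∩ B| = 3; needs |A ∩ B| ≤ |A ∖ B| — true.

2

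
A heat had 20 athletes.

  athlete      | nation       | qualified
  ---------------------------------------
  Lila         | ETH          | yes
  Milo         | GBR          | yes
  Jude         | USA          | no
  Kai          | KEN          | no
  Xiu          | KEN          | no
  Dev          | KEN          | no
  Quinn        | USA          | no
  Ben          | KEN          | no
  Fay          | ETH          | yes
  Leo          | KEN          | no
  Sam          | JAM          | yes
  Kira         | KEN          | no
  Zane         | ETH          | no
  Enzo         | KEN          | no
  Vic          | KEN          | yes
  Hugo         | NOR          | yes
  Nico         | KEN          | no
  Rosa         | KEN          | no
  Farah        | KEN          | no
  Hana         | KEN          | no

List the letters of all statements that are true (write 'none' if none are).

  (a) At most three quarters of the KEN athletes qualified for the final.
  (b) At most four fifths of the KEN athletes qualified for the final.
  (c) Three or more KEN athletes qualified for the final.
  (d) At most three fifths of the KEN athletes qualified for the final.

|A| = 12, |A ∩ B| = 1, |A ∖ B| = 11.
(a) |A ∩ B| / |A| ≤ 3/4: holds.
(b) |A ∩ B| / |A| ≤ 4/5: holds.
(c) |A ∩ B| ≥ 3: fails.
(d) |A ∩ B| / |A| ≤ 3/5: holds.

(a), (b), (d)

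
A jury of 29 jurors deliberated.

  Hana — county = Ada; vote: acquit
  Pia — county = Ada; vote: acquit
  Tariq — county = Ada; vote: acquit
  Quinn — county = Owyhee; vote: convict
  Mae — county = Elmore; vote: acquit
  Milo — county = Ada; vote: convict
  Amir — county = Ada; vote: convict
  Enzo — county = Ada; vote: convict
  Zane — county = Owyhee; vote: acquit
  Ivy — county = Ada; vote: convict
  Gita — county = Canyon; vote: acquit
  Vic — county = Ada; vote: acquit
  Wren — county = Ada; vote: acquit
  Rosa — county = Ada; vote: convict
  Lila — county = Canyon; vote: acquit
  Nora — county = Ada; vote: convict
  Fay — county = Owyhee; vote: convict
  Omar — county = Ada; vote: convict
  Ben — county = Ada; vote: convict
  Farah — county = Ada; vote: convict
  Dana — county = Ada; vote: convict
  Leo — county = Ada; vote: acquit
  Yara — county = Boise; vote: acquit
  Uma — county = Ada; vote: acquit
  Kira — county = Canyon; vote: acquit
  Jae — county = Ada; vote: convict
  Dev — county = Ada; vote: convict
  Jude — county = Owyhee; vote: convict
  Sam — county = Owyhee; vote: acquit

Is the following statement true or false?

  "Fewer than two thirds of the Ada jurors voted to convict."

Truth condition: |A ∩ B| / |A| < 2/3.
|A| = 19, |A ∩ B| = 12, |A ∖ B| = 7.
|A ∩ B|/|A| = 12/19, so the statement is true.

True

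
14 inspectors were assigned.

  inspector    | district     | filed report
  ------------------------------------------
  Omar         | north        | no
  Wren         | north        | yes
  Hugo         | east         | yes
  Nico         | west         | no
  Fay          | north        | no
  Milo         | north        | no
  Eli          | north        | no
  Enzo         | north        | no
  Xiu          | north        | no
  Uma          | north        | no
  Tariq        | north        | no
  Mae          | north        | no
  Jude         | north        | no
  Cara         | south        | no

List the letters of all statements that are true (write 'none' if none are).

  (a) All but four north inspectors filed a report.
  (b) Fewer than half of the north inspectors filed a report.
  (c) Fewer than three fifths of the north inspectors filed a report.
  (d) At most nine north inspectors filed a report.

(b), (c), (d)

|A| = 11, |A ∩ B| = 1, |A ∖ B| = 10.
(a) |A ∖ B| = 4: fails.
(b) |A ∩ B| < |A ∖ B|: holds.
(c) |A ∩ B| / |A| < 3/5: holds.
(d) |A ∩ B| ≤ 9: holds.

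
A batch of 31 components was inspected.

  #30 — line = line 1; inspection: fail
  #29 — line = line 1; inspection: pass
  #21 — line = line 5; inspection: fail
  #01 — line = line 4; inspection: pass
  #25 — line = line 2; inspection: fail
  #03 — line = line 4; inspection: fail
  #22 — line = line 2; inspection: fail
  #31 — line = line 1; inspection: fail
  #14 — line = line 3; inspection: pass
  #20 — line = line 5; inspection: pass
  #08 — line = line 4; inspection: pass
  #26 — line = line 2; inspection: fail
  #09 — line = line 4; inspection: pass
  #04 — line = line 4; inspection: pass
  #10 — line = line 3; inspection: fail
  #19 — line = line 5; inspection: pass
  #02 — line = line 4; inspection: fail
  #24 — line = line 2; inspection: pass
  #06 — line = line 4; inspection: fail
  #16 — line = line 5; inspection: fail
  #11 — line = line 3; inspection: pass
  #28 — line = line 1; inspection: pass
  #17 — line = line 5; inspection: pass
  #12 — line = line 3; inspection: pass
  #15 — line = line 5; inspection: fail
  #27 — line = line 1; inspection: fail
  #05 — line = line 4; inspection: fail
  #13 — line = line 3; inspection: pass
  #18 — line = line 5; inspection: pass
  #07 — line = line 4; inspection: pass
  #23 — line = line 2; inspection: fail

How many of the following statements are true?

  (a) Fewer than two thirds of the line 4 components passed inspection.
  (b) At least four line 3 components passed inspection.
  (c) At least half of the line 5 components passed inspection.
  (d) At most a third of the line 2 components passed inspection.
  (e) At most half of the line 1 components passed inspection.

5

(a) line 4: |A| = 9, |A ∩ B| = 5; needs |A ∩ B| / |A| < 2/3 — true.
(b) line 3: |A| = 5, |A ∩ B| = 4; needs |A ∩ B| ≥ 4 — true.
(c) line 5: |A| = 7, |A ∩ B| = 4; needs |A ∩ B| ≥ |A ∖ B| — true.
(d) line 2: |A| = 5, |A ∩ B| = 1; needs |A ∩ B| / |A| ≤ 1/3 — true.
(e) line 1: |A| = 5, |A ∩ B| = 2; needs |A ∩ B| ≤ |A ∖ B| — true.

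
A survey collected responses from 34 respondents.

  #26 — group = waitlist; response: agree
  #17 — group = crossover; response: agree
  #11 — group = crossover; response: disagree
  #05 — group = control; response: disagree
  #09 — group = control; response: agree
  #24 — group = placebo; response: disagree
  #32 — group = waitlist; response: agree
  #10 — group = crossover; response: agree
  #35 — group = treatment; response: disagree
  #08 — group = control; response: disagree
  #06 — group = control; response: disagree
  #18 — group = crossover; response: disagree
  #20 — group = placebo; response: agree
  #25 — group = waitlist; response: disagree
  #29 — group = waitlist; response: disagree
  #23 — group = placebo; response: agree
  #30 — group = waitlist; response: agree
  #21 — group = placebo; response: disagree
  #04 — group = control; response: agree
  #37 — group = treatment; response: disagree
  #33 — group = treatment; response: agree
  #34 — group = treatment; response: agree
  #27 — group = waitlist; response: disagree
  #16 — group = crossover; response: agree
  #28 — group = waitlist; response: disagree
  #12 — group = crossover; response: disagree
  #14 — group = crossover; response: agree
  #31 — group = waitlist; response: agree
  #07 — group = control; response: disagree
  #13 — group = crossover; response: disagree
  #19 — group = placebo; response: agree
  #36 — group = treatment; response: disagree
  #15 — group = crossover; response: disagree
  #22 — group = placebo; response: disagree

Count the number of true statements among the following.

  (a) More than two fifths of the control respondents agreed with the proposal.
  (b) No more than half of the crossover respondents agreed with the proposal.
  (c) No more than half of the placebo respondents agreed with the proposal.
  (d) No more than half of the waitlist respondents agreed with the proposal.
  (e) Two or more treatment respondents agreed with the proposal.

(a) control: |A| = 6, |A ∩ B| = 2; needs |A ∩ B| / |A| > 2/5 — false.
(b) crossover: |A| = 9, |A ∩ B| = 4; needs |A ∩ B| ≤ |A ∖ B| — true.
(c) placebo: |A| = 6, |A ∩ B| = 3; needs |A ∩ B| ≤ |A ∖ B| — true.
(d) waitlist: |A| = 8, |A ∩ B| = 4; needs |A ∩ B| ≤ |A ∖ B| — true.
(e) treatment: |A| = 5, |A ∩ B| = 2; needs |A ∩ B| ≥ 2 — true.

4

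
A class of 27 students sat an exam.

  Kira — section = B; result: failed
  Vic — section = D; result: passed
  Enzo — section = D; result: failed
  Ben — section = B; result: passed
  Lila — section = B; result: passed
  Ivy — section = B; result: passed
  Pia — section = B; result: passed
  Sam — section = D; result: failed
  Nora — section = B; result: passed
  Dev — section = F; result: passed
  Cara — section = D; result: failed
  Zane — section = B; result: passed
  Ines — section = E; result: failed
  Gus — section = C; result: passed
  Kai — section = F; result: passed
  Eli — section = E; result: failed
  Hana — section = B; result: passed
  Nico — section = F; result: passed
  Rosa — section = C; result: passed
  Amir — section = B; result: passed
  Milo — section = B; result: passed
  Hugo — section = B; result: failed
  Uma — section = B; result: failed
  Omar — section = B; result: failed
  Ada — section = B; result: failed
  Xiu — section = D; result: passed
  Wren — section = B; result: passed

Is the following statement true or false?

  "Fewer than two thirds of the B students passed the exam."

False

'Fewer than two thirds of the B students passed the exam' holds iff |A ∩ B| / |A| < 2/3.
|A| = 15, |A ∩ B| = 10, |A ∖ B| = 5.
|A ∩ B|/|A| = 10/15, so the statement is false.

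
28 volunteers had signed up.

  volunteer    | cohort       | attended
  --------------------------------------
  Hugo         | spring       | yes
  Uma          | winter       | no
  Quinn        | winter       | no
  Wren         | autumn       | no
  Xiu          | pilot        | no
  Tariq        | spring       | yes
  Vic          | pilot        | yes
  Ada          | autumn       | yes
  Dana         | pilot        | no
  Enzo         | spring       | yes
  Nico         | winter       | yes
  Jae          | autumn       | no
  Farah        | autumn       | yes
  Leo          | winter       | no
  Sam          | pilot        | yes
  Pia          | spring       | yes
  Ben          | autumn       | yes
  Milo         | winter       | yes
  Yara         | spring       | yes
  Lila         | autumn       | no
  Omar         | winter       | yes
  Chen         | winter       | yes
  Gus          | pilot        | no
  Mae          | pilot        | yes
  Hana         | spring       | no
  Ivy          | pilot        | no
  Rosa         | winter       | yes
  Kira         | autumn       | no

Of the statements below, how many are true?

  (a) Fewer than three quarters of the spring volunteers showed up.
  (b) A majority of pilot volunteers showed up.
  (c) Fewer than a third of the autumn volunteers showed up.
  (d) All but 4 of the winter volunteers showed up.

0

(a) spring: |A| = 6, |A ∩ B| = 5; needs |A ∩ B| / |A| < 3/4 — false.
(b) pilot: |A| = 7, |A ∩ B| = 3; needs |A ∩ B| > |A ∖ B| — false.
(c) autumn: |A| = 7, |A ∩ B| = 3; needs |A ∩ B| / |A| < 1/3 — false.
(d) winter: |A| = 8, |A ∩ B| = 5; needs |A ∖ B| = 4 — false.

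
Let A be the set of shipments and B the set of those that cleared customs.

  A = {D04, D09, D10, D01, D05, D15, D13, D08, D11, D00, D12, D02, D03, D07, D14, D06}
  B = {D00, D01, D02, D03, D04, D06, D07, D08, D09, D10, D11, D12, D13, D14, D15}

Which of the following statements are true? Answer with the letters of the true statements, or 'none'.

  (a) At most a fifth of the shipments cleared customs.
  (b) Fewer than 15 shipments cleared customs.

|A| = 16, |A ∩ B| = 15, |A ∖ B| = 1.
(a) |A ∩ B| / |A| ≤ 1/5: fails.
(b) |A ∩ B| < 15: fails.

none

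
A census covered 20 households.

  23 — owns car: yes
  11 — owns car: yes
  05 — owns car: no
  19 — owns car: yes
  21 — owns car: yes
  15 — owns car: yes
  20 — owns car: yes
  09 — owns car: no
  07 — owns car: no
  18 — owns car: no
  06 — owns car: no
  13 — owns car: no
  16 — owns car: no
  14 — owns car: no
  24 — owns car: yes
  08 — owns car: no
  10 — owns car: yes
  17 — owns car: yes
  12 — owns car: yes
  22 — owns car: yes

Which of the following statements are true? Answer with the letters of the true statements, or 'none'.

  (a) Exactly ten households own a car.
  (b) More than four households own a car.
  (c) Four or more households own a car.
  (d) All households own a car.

(b), (c)

|A| = 20, |A ∩ B| = 11, |A ∖ B| = 9.
(a) |A ∩ B| = 10: fails.
(b) |A ∩ B| > 4: holds.
(c) |A ∩ B| ≥ 4: holds.
(d) A ⊆ B, i.e. every element of A is in B (|A ∖ B| = 0): fails.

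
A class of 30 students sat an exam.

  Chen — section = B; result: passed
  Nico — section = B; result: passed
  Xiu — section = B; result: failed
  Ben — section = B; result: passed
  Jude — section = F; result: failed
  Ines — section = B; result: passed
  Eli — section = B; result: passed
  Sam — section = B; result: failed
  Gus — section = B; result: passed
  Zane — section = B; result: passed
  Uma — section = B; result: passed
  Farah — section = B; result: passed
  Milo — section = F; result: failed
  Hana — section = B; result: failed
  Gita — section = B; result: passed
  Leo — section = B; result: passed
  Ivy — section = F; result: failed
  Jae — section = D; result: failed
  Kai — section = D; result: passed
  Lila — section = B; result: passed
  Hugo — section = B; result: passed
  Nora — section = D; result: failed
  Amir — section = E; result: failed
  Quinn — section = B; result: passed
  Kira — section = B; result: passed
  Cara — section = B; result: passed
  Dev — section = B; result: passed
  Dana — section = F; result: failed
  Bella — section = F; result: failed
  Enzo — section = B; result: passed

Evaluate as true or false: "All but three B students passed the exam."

True

Truth condition: |A ∖ B| = 3.
|A| = 21, |A ∩ B| = 18, |A ∖ B| = 3.
|A ∖ B| = 3, so the statement is true.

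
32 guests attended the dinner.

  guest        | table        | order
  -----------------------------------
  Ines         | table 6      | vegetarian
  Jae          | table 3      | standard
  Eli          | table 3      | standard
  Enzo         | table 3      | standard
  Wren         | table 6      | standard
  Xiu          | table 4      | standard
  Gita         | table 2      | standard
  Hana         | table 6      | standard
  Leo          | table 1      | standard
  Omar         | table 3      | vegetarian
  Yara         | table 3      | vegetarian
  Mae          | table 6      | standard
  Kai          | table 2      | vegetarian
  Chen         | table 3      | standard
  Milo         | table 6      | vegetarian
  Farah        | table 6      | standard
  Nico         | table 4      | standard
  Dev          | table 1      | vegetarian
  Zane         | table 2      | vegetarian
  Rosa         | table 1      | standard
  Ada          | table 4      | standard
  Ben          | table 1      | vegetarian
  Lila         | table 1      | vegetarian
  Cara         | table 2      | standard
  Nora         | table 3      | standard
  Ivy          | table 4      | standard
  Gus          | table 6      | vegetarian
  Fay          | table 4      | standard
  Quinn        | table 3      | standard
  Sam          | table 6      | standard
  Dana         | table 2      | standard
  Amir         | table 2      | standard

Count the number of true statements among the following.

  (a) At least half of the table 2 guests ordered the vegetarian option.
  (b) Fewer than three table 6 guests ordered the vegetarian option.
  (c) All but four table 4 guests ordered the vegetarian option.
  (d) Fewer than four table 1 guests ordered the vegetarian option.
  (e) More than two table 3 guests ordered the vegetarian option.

(a) table 2: |A| = 6, |A ∩ B| = 2; needs |A ∩ B| ≥ |A ∖ B| — false.
(b) table 6: |A| = 8, |A ∩ B| = 3; needs |A ∩ B| < 3 — false.
(c) table 4: |A| = 5, |A ∩ B| = 0; needs |A ∖ B| = 4 — false.
(d) table 1: |A| = 5, |A ∩ B| = 3; needs |A ∩ B| < 4 — true.
(e) table 3: |A| = 8, |A ∩ B| = 2; needs |A ∩ B| > 2 — false.

1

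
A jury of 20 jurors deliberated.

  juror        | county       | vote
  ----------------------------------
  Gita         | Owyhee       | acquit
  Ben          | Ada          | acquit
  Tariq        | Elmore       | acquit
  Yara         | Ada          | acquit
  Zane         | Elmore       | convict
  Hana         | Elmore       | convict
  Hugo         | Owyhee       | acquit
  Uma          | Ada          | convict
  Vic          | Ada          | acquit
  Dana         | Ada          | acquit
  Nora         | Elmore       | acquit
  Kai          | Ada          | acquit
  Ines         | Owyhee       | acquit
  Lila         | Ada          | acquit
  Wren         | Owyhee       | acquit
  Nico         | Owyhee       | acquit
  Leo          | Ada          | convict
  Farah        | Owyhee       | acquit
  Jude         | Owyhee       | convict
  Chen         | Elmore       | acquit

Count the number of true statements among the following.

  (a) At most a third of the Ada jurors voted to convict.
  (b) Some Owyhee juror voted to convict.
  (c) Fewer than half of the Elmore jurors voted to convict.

(a) Ada: |A| = 8, |A ∩ B| = 2; needs |A ∩ B| / |A| ≤ 1/3 — true.
(b) Owyhee: |A| = 7, |A ∩ B| = 1; needs A ∩ B ≠ ∅ (|A ∩ B| ≥ 1) — true.
(c) Elmore: |A| = 5, |A ∩ B| = 2; needs |A ∩ B| < |A ∖ B| — true.

3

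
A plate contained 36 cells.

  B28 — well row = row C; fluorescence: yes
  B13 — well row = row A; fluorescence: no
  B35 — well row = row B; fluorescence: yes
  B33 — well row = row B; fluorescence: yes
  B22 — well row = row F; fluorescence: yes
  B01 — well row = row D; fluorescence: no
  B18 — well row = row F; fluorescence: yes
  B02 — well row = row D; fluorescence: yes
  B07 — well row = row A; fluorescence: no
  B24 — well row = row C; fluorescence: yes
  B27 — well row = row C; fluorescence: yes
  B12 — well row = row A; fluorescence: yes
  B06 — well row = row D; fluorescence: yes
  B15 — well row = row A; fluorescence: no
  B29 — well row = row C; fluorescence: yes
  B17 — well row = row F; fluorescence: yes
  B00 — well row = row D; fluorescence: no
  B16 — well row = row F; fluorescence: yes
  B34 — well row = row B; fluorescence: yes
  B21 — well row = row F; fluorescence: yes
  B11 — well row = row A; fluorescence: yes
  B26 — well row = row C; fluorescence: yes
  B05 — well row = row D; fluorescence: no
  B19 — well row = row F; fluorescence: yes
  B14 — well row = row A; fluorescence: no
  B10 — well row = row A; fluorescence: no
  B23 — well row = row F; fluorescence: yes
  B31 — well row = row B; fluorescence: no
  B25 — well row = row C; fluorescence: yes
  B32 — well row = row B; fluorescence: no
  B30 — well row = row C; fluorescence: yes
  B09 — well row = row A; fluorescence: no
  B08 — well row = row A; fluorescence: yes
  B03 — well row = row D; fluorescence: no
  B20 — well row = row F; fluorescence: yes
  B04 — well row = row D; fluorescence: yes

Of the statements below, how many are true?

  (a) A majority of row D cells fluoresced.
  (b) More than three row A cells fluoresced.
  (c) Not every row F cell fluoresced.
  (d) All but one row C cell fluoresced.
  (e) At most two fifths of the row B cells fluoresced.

0

(a) row D: |A| = 7, |A ∩ B| = 3; needs |A ∩ B| > |A ∖ B| — false.
(b) row A: |A| = 9, |A ∩ B| = 3; needs |A ∩ B| > 3 — false.
(c) row F: |A| = 8, |A ∩ B| = 8; needs A ⊄ B (|A ∖ B| ≥ 1) — false.
(d) row C: |A| = 7, |A ∩ B| = 7; needs |A ∖ B| = 1 — false.
(e) row B: |A| = 5, |A ∩ B| = 3; needs |A ∩ B| / |A| ≤ 2/5 — false.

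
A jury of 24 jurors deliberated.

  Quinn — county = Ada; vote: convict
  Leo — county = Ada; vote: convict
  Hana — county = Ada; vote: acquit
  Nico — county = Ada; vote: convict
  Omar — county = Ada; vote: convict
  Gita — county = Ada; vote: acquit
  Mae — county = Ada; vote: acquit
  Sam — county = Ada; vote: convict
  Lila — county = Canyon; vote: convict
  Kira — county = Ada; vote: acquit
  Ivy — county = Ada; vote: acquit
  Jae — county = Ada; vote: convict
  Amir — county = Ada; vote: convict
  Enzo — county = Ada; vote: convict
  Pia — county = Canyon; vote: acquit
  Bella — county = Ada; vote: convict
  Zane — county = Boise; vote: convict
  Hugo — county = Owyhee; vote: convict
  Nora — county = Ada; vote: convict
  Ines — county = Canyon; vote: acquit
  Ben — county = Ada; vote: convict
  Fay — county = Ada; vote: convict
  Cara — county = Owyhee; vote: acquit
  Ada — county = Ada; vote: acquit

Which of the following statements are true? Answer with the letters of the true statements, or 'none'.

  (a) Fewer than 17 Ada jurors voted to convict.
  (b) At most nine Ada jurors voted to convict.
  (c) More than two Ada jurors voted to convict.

|A| = 18, |A ∩ B| = 12, |A ∖ B| = 6.
(a) |A ∩ B| < 17: holds.
(b) |A ∩ B| ≤ 9: fails.
(c) |A ∩ B| > 2: holds.

(a), (c)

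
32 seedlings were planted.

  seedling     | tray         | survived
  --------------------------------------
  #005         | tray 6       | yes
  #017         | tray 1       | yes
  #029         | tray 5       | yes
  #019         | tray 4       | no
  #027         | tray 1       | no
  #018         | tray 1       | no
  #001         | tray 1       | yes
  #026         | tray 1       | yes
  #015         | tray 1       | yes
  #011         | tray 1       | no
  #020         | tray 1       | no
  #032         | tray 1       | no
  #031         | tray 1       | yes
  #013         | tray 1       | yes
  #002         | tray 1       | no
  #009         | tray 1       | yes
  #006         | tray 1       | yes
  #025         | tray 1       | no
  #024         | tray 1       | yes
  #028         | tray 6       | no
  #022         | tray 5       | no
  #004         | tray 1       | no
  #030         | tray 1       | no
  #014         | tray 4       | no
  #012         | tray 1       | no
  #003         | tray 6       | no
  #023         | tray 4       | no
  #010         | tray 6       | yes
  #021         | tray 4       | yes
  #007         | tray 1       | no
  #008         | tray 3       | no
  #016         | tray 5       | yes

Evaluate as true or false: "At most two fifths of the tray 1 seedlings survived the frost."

'At most two fifths of the tray 1 seedlings survived the frost' holds iff |A ∩ B| / |A| ≤ 2/5.
|A| = 20, |A ∩ B| = 9, |A ∖ B| = 11.
|A ∩ B|/|A| = 9/20, so the statement is false.

False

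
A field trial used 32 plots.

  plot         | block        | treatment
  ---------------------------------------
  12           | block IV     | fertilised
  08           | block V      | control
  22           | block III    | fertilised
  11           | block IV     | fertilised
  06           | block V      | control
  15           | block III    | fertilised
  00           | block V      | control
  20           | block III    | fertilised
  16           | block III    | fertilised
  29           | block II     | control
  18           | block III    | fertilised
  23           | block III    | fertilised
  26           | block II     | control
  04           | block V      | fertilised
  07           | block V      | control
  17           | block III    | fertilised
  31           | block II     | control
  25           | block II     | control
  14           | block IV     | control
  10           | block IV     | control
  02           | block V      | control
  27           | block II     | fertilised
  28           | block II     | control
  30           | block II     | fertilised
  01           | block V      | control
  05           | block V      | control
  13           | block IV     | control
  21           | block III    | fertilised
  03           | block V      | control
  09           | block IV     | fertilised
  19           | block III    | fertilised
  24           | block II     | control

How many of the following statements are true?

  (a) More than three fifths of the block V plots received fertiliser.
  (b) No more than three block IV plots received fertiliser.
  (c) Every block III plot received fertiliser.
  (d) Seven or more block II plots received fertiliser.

(a) block V: |A| = 9, |A ∩ B| = 1; needs |A ∩ B| / |A| > 3/5 — false.
(b) block IV: |A| = 6, |A ∩ B| = 3; needs |A ∩ B| ≤ 3 — true.
(c) block III: |A| = 9, |A ∩ B| = 9; needs A ⊆ B, i.e. every element of A is in B (|A ∖ B| = 0) — true.
(d) block II: |A| = 8, |A ∩ B| = 2; needs |A ∩ B| ≥ 7 — false.

2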